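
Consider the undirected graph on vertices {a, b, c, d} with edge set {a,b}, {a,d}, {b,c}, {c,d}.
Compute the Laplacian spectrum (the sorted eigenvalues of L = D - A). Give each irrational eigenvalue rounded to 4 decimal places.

Each diagonal entry of L is the vertex degree and each off-diagonal entry is -1 where an edge is present, 0 otherwise; in the order [a, b, c, d] the diagonal is [2, 2, 2, 2]. Diagonalising L (or applying a numerical eigensolver to the 4x4 matrix) gives the spectrum above. The largest eigenvalue, 4, is at most the vertex count 4. There is one zero in the spectrum, matching the 1 component.

[0, 2, 2, 4]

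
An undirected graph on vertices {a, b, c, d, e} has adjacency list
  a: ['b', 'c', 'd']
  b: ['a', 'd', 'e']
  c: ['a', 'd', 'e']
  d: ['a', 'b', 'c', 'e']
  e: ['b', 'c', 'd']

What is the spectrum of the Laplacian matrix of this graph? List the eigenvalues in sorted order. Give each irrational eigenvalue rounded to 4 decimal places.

Reading degrees in the order [a, b, c, d, e] gives [3, 3, 3, 4, 3]; set D = diag(3, 3, 3, 4, 3) and form L = D - A. Diagonalising L (or applying a numerical eigensolver to the 5x5 matrix) gives the spectrum above. The single zero eigenvalue shows the graph is connected. There is one zero in the spectrum, matching the 1 component.

[0, 3, 3, 5, 5]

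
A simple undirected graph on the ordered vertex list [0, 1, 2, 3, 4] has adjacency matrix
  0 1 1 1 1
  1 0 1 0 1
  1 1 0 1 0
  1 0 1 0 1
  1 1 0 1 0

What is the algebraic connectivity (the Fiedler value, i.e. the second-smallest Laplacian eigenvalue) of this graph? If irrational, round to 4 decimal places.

3

With the vertex order [0, 1, 2, 3, 4], the degrees are [4, 3, 3, 3, 3], giving D = diag(4, 3, 3, 3, 3) and L = D - A. The sorted Laplacian eigenvalues are [0, 3, 3, 5, 5]; the algebraic connectivity is the second entry, 3. There is one zero in the spectrum, matching the 1 component.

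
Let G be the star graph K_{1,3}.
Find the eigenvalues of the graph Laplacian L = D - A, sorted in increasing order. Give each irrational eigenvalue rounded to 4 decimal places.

The graph has 4 vertices and degree multiset [3, 1, 1, 1]; D is the diagonal matrix of degrees and L = D - A. The multiplicity of 0 as a Laplacian eigenvalue equals the number of connected components. The largest eigenvalue, 4, is at most the vertex count 4.

[0, 1, 1, 4]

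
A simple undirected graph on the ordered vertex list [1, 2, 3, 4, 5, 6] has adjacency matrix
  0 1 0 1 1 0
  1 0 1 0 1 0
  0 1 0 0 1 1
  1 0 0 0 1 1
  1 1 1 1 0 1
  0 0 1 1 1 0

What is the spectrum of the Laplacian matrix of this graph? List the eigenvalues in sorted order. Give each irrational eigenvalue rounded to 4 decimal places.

With the vertex order [1, 2, 3, 4, 5, 6], the degrees are [3, 3, 3, 3, 5, 3], giving D = diag(3, 3, 3, 3, 5, 3) and L = D - A. L is symmetric positive semidefinite, so every eigenvalue is real and nonnegative. The single zero eigenvalue shows the graph is connected.

[0, 2.3820, 2.3820, 4.6180, 4.6180, 6]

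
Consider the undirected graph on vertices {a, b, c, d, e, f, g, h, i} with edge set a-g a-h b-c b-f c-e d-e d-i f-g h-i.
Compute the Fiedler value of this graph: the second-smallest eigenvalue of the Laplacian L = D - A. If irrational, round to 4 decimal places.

0.4679

Each diagonal entry of L is the vertex degree and each off-diagonal entry is -1 where an edge is present, 0 otherwise; in the order [a, b, c, d, e, f, g, h, i] the diagonal is [2, 2, 2, 2, 2, 2, 2, 2, 2]. Computing the eigenvalues of L and sorting gives [0, 0.4679, 0.4679, 1.6527, 1.6527, 3, 3, 3.8794, 3.8794]. The Fiedler value lambda_2 = 0.4679 is strictly positive, so the graph is connected. The eigenvalues sum to 18, which equals trace(L) = 2|E|.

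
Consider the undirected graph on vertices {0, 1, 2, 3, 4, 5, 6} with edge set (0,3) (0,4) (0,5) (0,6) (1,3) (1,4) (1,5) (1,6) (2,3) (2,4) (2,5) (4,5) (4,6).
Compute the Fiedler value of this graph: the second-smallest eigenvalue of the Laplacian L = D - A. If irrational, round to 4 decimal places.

2.3403

Each diagonal entry of L is the vertex degree and each off-diagonal entry is -1 where an edge is present, 0 otherwise; in the order [0, 1, 2, 3, 4, 5, 6] the diagonal is [4, 4, 3, 3, 5, 4, 3]. The sorted Laplacian eigenvalues are [0, 2.3403, 3.1451, 4, 4, 5.8549, 6.6597]; the algebraic connectivity is the second entry, 2.3403. By the matrix-tree theorem the graph has (1/7) * product of the nonzero eigenvalues = 656 spanning trees. There is one zero in the spectrum, matching the 1 component.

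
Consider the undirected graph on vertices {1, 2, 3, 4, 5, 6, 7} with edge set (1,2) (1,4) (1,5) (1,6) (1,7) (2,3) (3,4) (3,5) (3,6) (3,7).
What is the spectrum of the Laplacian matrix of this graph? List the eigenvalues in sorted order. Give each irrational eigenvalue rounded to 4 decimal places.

Reading degrees in the order [1, 2, 3, 4, 5, 6, 7] gives [5, 2, 5, 2, 2, 2, 2]; set D = diag(5, 2, 5, 2, 2, 2, 2) and form L = D - A. The multiplicity of 0 as a Laplacian eigenvalue equals the number of connected components. The single zero eigenvalue shows the graph is connected. The eigenvalues sum to 20, which equals trace(L) = 2|E|.

[0, 2, 2, 2, 2, 5, 7]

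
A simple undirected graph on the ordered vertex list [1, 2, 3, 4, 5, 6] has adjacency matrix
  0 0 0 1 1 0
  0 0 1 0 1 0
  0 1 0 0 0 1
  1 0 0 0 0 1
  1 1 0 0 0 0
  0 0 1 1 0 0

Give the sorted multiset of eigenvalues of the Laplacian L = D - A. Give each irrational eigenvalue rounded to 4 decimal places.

[0, 1, 1, 3, 3, 4]

Each diagonal entry of L is the vertex degree and each off-diagonal entry is -1 where an edge is present, 0 otherwise; in the order [1, 2, 3, 4, 5, 6] the diagonal is [2, 2, 2, 2, 2, 2]. The multiplicity of 0 as a Laplacian eigenvalue equals the number of connected components. The single zero eigenvalue shows the graph is connected. The eigenvalues sum to 12, which equals trace(L) = 2|E|.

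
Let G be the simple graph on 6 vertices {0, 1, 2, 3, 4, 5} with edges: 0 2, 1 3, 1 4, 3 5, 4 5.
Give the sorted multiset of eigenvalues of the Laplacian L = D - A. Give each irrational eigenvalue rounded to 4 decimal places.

[0, 0, 2, 2, 2, 4]

Each diagonal entry of L is the vertex degree and each off-diagonal entry is -1 where an edge is present, 0 otherwise; in the order [0, 1, 2, 3, 4, 5] the diagonal is [1, 2, 1, 2, 2, 2]. Since every row of L sums to 0, the all-ones vector is in the kernel and 0 is an eigenvalue. The 2 zero eigenvalues correspond to the 2 connected components. The largest eigenvalue, 4, is at most the vertex count 6.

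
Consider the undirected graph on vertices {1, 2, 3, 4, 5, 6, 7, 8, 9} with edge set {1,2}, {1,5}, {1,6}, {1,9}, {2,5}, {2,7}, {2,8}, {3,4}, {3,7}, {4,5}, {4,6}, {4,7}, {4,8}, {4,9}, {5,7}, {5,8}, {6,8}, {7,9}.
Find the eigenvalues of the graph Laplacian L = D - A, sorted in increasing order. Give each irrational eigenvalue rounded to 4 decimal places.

[0, 1.6771, 2.5557, 2.9402, 3.9645, 5.1822, 5.3400, 6.9453, 7.3949]

Each diagonal entry of L is the vertex degree and each off-diagonal entry is -1 where an edge is present, 0 otherwise; in the order [1, 2, 3, 4, 5, 6, 7, 8, 9] the diagonal is [4, 4, 2, 6, 5, 3, 5, 4, 3]. The multiplicity of 0 as a Laplacian eigenvalue equals the number of connected components. The single zero eigenvalue shows the graph is connected.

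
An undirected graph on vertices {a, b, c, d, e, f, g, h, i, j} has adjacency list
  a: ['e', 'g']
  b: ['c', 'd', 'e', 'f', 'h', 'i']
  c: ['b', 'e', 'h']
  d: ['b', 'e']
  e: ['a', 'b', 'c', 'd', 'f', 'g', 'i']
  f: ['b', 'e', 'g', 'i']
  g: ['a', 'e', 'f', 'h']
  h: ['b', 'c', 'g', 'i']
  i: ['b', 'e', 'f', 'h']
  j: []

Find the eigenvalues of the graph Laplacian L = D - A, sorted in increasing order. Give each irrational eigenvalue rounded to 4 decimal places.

[0, 0, 1.6083, 1.9949, 2.8707, 4.1097, 4.2025, 5.9256, 7.0686, 8.2198]

With the vertex order [a, b, c, d, e, f, g, h, i, j], the degrees are [2, 6, 3, 2, 7, 4, 4, 4, 4, 0], giving D = diag(2, 6, 3, 2, 7, 4, 4, 4, 4, 0) and L = D - A. L is symmetric positive semidefinite, so every eigenvalue is real and nonnegative. The 2 zero eigenvalues correspond to the 2 connected components. The eigenvalues sum to 36, which equals trace(L) = 2|E|. The largest eigenvalue, 8.2198, is at most the vertex count 10.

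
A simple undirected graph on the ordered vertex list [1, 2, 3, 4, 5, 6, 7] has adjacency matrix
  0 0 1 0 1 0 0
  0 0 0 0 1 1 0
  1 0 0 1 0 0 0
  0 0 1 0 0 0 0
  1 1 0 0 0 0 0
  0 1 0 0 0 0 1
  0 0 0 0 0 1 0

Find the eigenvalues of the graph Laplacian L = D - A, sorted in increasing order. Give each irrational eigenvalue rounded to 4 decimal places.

Each diagonal entry of L is the vertex degree and each off-diagonal entry is -1 where an edge is present, 0 otherwise; in the order [1, 2, 3, 4, 5, 6, 7] the diagonal is [2, 2, 2, 1, 2, 2, 1]. The multiplicity of 0 as a Laplacian eigenvalue equals the number of connected components. By the matrix-tree theorem the graph has (1/7) * product of the nonzero eigenvalues = 1 spanning tree.

[0, 0.1981, 0.7530, 1.5550, 2.4450, 3.2470, 3.8019]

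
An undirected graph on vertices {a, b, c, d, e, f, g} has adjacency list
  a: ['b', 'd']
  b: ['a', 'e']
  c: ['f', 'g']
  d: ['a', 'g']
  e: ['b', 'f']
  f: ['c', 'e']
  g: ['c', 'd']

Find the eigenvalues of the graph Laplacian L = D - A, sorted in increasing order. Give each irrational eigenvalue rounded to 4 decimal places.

[0, 0.7530, 0.7530, 2.4450, 2.4450, 3.8019, 3.8019]

Each diagonal entry of L is the vertex degree and each off-diagonal entry is -1 where an edge is present, 0 otherwise; in the order [a, b, c, d, e, f, g] the diagonal is [2, 2, 2, 2, 2, 2, 2]. L is symmetric positive semidefinite, so every eigenvalue is real and nonnegative. By the matrix-tree theorem the graph has (1/7) * product of the nonzero eigenvalues = 7 spanning trees. The eigenvalues sum to 14, which equals trace(L) = 2|E|.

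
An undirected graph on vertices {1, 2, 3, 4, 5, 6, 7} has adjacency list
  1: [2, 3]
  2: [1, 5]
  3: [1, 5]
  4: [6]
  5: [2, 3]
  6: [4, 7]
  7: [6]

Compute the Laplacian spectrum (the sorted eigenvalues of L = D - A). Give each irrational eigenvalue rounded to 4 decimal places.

[0, 0, 1, 2, 2, 3, 4]

Reading degrees in the order [1, 2, 3, 4, 5, 6, 7] gives [2, 2, 2, 1, 2, 2, 1]; set D = diag(2, 2, 2, 1, 2, 2, 1) and form L = D - A. L is symmetric positive semidefinite, so every eigenvalue is real and nonnegative. The 2 zero eigenvalues correspond to the 2 connected components. The largest eigenvalue, 4, is at most the vertex count 7. The eigenvalues sum to 12, which equals trace(L) = 2|E|.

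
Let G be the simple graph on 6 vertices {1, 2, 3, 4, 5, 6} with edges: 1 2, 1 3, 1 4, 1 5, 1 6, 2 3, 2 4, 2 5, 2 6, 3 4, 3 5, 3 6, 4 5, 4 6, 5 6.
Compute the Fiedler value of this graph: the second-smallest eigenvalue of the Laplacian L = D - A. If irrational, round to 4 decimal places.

Each diagonal entry of L is the vertex degree and each off-diagonal entry is -1 where an edge is present, 0 otherwise; in the order [1, 2, 3, 4, 5, 6] the diagonal is [5, 5, 5, 5, 5, 5]. The smallest Laplacian eigenvalue is always 0. The next one, lambda_2 = 6, measures how hard the graph is to disconnect: larger values mean better connectivity. The largest eigenvalue, 6, is at most the vertex count 6. The eigenvalues sum to 30, which equals trace(L) = 2|E|.

6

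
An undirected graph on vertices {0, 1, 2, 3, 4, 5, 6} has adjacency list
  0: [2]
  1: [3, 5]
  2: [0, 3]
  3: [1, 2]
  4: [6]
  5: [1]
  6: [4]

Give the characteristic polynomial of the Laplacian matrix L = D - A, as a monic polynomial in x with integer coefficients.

Reading degrees in the order [0, 1, 2, 3, 4, 5, 6] gives [1, 2, 2, 2, 1, 1, 1]; set D = diag(1, 2, 2, 2, 1, 1, 1) and form L = D - A. Computing det(xI - L) by cofactor expansion (or equivalently via sum-over-permutations) gives x^7 - 10x^6 + 37x^5 - 62x^4 + 45x^3 - 10x^2. Since p(0) = det(-L) = 0, x divides p(x). The largest eigenvalue, 3.6180, is at most the vertex count 7.

x^7 - 10x^6 + 37x^5 - 62x^4 + 45x^3 - 10x^2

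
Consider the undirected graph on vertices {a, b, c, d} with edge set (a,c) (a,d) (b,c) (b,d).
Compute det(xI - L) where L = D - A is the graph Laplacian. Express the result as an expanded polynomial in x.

Reading degrees in the order [a, b, c, d] gives [2, 2, 2, 2]; set D = diag(2, 2, 2, 2) and form L = D - A. Computing det(xI - L) by cofactor expansion (or equivalently via sum-over-permutations) gives x^4 - 8x^3 + 20x^2 - 16x. The constant term is 0 because L is singular (the all-ones vector lies in its kernel). There is one zero in the spectrum, matching the 1 component. The eigenvalues sum to 8, which equals trace(L) = 2|E|.

x^4 - 8x^3 + 20x^2 - 16x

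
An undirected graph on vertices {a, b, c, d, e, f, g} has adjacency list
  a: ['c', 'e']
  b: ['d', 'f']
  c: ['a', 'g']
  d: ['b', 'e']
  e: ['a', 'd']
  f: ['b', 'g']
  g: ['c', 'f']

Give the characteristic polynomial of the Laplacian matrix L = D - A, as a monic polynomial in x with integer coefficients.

Reading degrees in the order [a, b, c, d, e, f, g] gives [2, 2, 2, 2, 2, 2, 2]; set D = diag(2, 2, 2, 2, 2, 2, 2) and form L = D - A. L has integer entries, so p(x) = det(xI - L) has integer coefficients. Expanding the determinant yields x^7 - 14x^6 + 77x^5 - 210x^4 + 294x^3 - 196x^2 + 49x. Since p(0) = det(-L) = 0, x divides p(x). There is one zero in the spectrum, matching the 1 component.

x^7 - 14x^6 + 77x^5 - 210x^4 + 294x^3 - 196x^2 + 49x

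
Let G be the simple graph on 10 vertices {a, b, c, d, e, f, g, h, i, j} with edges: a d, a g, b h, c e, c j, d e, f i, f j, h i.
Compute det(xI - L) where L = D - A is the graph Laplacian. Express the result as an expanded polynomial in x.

x^10 - 18x^9 + 136x^8 - 560x^7 + 1365x^6 - 2002x^5 + 1716x^4 - 792x^3 + 165x^2 - 10x

With the vertex order [a, b, c, d, e, f, g, h, i, j], the degrees are [2, 1, 2, 2, 2, 2, 1, 2, 2, 2], giving D = diag(2, 1, 2, 2, 2, 2, 1, 2, 2, 2) and L = D - A. Computing det(xI - L) by cofactor expansion (or equivalently via sum-over-permutations) gives x^10 - 18x^9 + 136x^8 - 560x^7 + 1365x^6 - 2002x^5 + 1716x^4 - 792x^3 + 165x^2 - 10x. Since p(0) = det(-L) = 0, x divides p(x). The largest eigenvalue, 3.9021, is at most the vertex count 10. By the matrix-tree theorem the graph has (1/10) * product of the nonzero eigenvalues = 1 spanning tree.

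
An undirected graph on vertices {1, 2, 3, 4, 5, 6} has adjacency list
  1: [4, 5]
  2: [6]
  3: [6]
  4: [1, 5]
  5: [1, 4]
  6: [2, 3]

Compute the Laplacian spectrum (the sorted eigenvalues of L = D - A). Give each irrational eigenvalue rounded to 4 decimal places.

Each diagonal entry of L is the vertex degree and each off-diagonal entry is -1 where an edge is present, 0 otherwise; in the order [1, 2, 3, 4, 5, 6] the diagonal is [2, 1, 1, 2, 2, 2]. Diagonalising L (or applying a numerical eigensolver to the 6x6 matrix) gives the spectrum above. The 2 zero eigenvalues correspond to the 2 connected components. The eigenvalues sum to 10, which equals trace(L) = 2|E|.

[0, 0, 1, 3, 3, 3]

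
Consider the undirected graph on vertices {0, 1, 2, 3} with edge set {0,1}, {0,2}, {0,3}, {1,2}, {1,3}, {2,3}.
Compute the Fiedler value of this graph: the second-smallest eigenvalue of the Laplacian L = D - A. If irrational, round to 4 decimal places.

Reading degrees in the order [0, 1, 2, 3] gives [3, 3, 3, 3]; set D = diag(3, 3, 3, 3) and form L = D - A. The smallest Laplacian eigenvalue is always 0. The next one, lambda_2 = 4, measures how hard the graph is to disconnect: larger values mean better connectivity. The eigenvalues sum to 12, which equals trace(L) = 2|E|.

4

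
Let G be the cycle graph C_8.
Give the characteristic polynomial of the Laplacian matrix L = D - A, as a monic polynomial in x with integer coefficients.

x^8 - 16x^7 + 104x^6 - 352x^5 + 660x^4 - 672x^3 + 336x^2 - 64x

The graph has 8 vertices and degree multiset [2, 2, 2, 2, 2, 2, 2, 2]; D is the diagonal matrix of degrees and L = D - A. Computing det(xI - L) by cofactor expansion (or equivalently via sum-over-permutations) gives x^8 - 16x^7 + 104x^6 - 352x^5 + 660x^4 - 672x^3 + 336x^2 - 64x. The coefficient of x^7 equals -trace(L) = -16, matching the sum of degrees. The eigenvalues sum to 16, which equals trace(L) = 2|E|. There is one zero in the spectrum, matching the 1 component.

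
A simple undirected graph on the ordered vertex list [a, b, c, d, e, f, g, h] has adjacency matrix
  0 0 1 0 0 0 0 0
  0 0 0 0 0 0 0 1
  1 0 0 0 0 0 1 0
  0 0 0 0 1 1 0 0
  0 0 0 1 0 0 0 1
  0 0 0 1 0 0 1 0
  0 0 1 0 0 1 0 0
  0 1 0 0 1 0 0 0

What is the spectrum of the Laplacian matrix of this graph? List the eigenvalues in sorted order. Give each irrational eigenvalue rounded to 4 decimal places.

[0, 0.1522, 0.5858, 1.2346, 2, 2.7654, 3.4142, 3.8478]

Reading degrees in the order [a, b, c, d, e, f, g, h] gives [1, 1, 2, 2, 2, 2, 2, 2]; set D = diag(1, 1, 2, 2, 2, 2, 2, 2) and form L = D - A. Diagonalising L (or applying a numerical eigensolver to the 8x8 matrix) gives the spectrum above. The single zero eigenvalue shows the graph is connected. By the matrix-tree theorem the graph has (1/8) * product of the nonzero eigenvalues = 1 spanning tree.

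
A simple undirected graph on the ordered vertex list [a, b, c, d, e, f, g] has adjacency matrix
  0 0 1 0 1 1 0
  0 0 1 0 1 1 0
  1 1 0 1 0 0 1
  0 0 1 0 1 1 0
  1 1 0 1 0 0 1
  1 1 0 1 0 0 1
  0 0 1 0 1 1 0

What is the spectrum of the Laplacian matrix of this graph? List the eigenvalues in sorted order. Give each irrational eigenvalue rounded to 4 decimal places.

[0, 3, 3, 3, 4, 4, 7]

With the vertex order [a, b, c, d, e, f, g], the degrees are [3, 3, 4, 3, 4, 4, 3], giving D = diag(3, 3, 4, 3, 4, 4, 3) and L = D - A. L is symmetric positive semidefinite, so every eigenvalue is real and nonnegative. The single zero eigenvalue shows the graph is connected. The eigenvalues sum to 24, which equals trace(L) = 2|E|.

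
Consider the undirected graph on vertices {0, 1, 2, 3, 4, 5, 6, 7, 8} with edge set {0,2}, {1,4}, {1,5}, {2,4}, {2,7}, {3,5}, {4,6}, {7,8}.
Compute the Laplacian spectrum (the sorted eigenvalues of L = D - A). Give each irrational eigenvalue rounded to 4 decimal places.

With the vertex order [0, 1, 2, 3, 4, 5, 6, 7, 8], the degrees are [1, 2, 3, 1, 3, 2, 1, 2, 1], giving D = diag(1, 2, 3, 1, 3, 2, 1, 2, 1) and L = D - A. L is symmetric positive semidefinite, so every eigenvalue is real and nonnegative.

[0, 0.1862, 0.4822, 0.7043, 1.4073, 2.1338, 2.8532, 3.5372, 4.6958]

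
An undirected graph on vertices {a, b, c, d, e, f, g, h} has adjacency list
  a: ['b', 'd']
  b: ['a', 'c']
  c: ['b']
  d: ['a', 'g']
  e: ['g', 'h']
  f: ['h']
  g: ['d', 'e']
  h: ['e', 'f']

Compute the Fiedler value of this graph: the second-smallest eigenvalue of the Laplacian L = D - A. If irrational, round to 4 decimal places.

0.1522

With the vertex order [a, b, c, d, e, f, g, h], the degrees are [2, 2, 1, 2, 2, 1, 2, 2], giving D = diag(2, 2, 1, 2, 2, 1, 2, 2) and L = D - A. The sorted Laplacian eigenvalues are [0, 0.1522, 0.5858, 1.2346, 2, 2.7654, 3.4142, 3.8478]; the algebraic connectivity is the second entry, 0.1522.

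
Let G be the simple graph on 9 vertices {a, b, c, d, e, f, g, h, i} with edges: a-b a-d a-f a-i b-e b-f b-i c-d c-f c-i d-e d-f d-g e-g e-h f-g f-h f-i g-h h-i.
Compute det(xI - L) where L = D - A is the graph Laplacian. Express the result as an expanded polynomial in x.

x^9 - 40x^8 + 686x^7 - 6584x^6 + 38652x^5 - 142024x^4 + 318752x^3 - 399240x^2 + 213534x

With the vertex order [a, b, c, d, e, f, g, h, i], the degrees are [4, 4, 3, 5, 4, 7, 4, 4, 5], giving D = diag(4, 4, 3, 5, 4, 7, 4, 4, 5) and L = D - A. Computing det(xI - L) by cofactor expansion (or equivalently via sum-over-permutations) gives x^9 - 40x^8 + 686x^7 - 6584x^6 + 38652x^5 - 142024x^4 + 318752x^3 - 399240x^2 + 213534x. Since p(0) = det(-L) = 0, x divides p(x).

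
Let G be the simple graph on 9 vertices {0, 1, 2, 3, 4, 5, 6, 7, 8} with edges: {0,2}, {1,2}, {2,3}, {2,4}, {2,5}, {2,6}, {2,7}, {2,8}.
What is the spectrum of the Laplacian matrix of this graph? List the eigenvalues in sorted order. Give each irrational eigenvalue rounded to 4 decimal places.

[0, 1, 1, 1, 1, 1, 1, 1, 9]

Each diagonal entry of L is the vertex degree and each off-diagonal entry is -1 where an edge is present, 0 otherwise; in the order [0, 1, 2, 3, 4, 5, 6, 7, 8] the diagonal is [1, 1, 8, 1, 1, 1, 1, 1, 1]. L is symmetric positive semidefinite, so every eigenvalue is real and nonnegative. The single zero eigenvalue shows the graph is connected. By the matrix-tree theorem the graph has (1/9) * product of the nonzero eigenvalues = 1 spanning tree.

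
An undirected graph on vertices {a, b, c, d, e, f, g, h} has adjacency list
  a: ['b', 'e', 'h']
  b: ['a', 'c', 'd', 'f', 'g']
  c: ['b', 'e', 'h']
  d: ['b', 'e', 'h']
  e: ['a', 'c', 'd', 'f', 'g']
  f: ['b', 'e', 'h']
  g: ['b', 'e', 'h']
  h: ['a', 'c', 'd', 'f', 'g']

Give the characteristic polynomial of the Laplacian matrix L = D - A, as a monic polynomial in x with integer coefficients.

With the vertex order [a, b, c, d, e, f, g, h], the degrees are [3, 5, 3, 3, 5, 3, 3, 5], giving D = diag(3, 5, 3, 3, 5, 3, 3, 5) and L = D - A. The eigenvalues of L are [0, 3, 3, 3, 3, 5, 5, 8]; the characteristic polynomial is the product of (x - lambda_i), which multiplies out to x^8 - 30x^7 + 375x^6 - 2540x^5 + 10095x^4 - 23598x^3 + 30105x^2 - 16200x. Since p(0) = det(-L) = 0, x divides p(x).

x^8 - 30x^7 + 375x^6 - 2540x^5 + 10095x^4 - 23598x^3 + 30105x^2 - 16200x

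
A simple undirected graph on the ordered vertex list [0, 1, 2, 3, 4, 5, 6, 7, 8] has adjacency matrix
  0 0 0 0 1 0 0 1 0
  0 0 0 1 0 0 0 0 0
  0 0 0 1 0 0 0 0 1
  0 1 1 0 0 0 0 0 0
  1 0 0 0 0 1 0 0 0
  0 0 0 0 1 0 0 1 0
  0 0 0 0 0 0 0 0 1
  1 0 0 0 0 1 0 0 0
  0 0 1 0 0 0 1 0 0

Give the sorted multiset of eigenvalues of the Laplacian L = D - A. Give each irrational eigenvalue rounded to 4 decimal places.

[0, 0, 0.3820, 1.3820, 2, 2, 2.6180, 3.6180, 4]

Reading degrees in the order [0, 1, 2, 3, 4, 5, 6, 7, 8] gives [2, 1, 2, 2, 2, 2, 1, 2, 2]; set D = diag(2, 1, 2, 2, 2, 2, 1, 2, 2) and form L = D - A. L is symmetric positive semidefinite, so every eigenvalue is real and nonnegative. The 2 zero eigenvalues correspond to the 2 connected components. The largest eigenvalue, 4, is at most the vertex count 9. The eigenvalues sum to 16, which equals trace(L) = 2|E|.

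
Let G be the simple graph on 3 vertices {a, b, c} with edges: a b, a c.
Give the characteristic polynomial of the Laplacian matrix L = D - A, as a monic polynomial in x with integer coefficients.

Reading degrees in the order [a, b, c] gives [2, 1, 1]; set D = diag(2, 1, 1) and form L = D - A. L has integer entries, so p(x) = det(xI - L) has integer coefficients. Expanding the determinant yields x^3 - 4x^2 + 3x. The coefficient of x^2 equals -trace(L) = -4, matching the sum of degrees. There is one zero in the spectrum, matching the 1 component.

x^3 - 4x^2 + 3x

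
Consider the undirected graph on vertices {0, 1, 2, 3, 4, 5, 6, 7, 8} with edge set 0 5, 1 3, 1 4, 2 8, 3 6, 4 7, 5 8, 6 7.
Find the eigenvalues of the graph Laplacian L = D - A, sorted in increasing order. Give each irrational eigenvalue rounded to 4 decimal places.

Reading degrees in the order [0, 1, 2, 3, 4, 5, 6, 7, 8] gives [1, 2, 1, 2, 2, 2, 2, 2, 2]; set D = diag(1, 2, 1, 2, 2, 2, 2, 2, 2) and form L = D - A. L is symmetric positive semidefinite, so every eigenvalue is real and nonnegative. The 2 zero eigenvalues correspond to the 2 connected components. The largest eigenvalue, 3.6180, is at most the vertex count 9.

[0, 0, 0.5858, 1.3820, 1.3820, 2, 3.4142, 3.6180, 3.6180]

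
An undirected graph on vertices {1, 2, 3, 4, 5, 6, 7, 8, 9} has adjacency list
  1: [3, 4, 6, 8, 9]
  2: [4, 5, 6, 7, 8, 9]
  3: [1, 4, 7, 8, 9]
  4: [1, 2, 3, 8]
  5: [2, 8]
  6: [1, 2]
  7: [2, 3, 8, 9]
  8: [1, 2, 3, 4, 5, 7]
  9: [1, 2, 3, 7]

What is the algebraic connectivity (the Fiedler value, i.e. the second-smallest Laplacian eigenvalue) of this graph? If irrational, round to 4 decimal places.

1.7620

With the vertex order [1, 2, 3, 4, 5, 6, 7, 8, 9], the degrees are [5, 6, 5, 4, 2, 2, 4, 6, 4], giving D = diag(5, 6, 5, 4, 2, 2, 4, 6, 4) and L = D - A. The smallest Laplacian eigenvalue is always 0. The next one, lambda_2 = 1.7620, measures how hard the graph is to disconnect: larger values mean better connectivity. There is one zero in the spectrum, matching the 1 component.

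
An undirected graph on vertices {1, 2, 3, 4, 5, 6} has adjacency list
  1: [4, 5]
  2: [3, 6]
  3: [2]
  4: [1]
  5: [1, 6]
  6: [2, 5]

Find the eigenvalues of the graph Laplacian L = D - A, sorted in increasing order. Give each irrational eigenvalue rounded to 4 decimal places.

With the vertex order [1, 2, 3, 4, 5, 6], the degrees are [2, 2, 1, 1, 2, 2], giving D = diag(2, 2, 1, 1, 2, 2) and L = D - A. Since every row of L sums to 0, the all-ones vector is in the kernel and 0 is an eigenvalue. By the matrix-tree theorem the graph has (1/6) * product of the nonzero eigenvalues = 1 spanning tree.

[0, 0.2679, 1, 2, 3, 3.7321]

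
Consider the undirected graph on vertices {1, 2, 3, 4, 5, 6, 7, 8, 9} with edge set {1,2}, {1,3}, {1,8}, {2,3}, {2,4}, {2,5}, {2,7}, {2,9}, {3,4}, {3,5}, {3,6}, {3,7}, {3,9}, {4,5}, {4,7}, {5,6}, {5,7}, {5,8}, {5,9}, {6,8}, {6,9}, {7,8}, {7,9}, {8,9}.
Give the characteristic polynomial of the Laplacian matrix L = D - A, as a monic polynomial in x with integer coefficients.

x^9 - 48x^8 + 992x^7 - 11512x^6 + 81915x^5 - 365320x^4 + 995322x^3 - 1511874x^2 + 978831x

With the vertex order [1, 2, 3, 4, 5, 6, 7, 8, 9], the degrees are [3, 6, 7, 4, 7, 4, 6, 5, 6], giving D = diag(3, 6, 7, 4, 7, 4, 6, 5, 6) and L = D - A. Computing det(xI - L) by cofactor expansion (or equivalently via sum-over-permutations) gives x^9 - 48x^8 + 992x^7 - 11512x^6 + 81915x^5 - 365320x^4 + 995322x^3 - 1511874x^2 + 978831x. The coefficient of x^8 equals -trace(L) = -48, matching the sum of degrees. There is one zero in the spectrum, matching the 1 component.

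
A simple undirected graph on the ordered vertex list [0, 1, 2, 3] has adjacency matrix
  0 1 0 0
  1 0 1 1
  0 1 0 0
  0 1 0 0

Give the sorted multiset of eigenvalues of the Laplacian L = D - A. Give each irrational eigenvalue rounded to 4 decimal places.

[0, 1, 1, 4]

Each diagonal entry of L is the vertex degree and each off-diagonal entry is -1 where an edge is present, 0 otherwise; in the order [0, 1, 2, 3] the diagonal is [1, 3, 1, 1]. Since every row of L sums to 0, the all-ones vector is in the kernel and 0 is an eigenvalue. The single zero eigenvalue shows the graph is connected. There is one zero in the spectrum, matching the 1 component.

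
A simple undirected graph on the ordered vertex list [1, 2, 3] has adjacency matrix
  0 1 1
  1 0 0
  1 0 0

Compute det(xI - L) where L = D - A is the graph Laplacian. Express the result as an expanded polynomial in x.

With the vertex order [1, 2, 3], the degrees are [2, 1, 1], giving D = diag(2, 1, 1) and L = D - A. The eigenvalues of L are [0, 1, 3]; the characteristic polynomial is the product of (x - lambda_i), which multiplies out to x^3 - 4x^2 + 3x. The constant term is 0 because L is singular (the all-ones vector lies in its kernel). There is one zero in the spectrum, matching the 1 component.

x^3 - 4x^2 + 3x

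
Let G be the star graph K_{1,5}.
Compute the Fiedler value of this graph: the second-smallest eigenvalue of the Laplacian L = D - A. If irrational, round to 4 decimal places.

The graph has 6 vertices and degree multiset [5, 1, 1, 1, 1, 1]; D is the diagonal matrix of degrees and L = D - A. The sorted Laplacian eigenvalues are [0, 1, 1, 1, 1, 6]; the algebraic connectivity is the second entry, 1. The eigenvalues sum to 10, which equals trace(L) = 2|E|. By the matrix-tree theorem the graph has (1/6) * product of the nonzero eigenvalues = 1 spanning tree.

1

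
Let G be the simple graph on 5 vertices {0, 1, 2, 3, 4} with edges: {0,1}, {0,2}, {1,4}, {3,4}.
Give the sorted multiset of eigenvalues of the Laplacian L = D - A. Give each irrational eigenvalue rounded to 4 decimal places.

Reading degrees in the order [0, 1, 2, 3, 4] gives [2, 2, 1, 1, 2]; set D = diag(2, 2, 1, 1, 2) and form L = D - A. The multiplicity of 0 as a Laplacian eigenvalue equals the number of connected components. The largest eigenvalue, 3.6180, is at most the vertex count 5.

[0, 0.3820, 1.3820, 2.6180, 3.6180]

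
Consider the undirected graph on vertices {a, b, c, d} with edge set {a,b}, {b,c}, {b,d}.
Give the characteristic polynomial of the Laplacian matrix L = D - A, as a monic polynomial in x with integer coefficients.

x^4 - 6x^3 + 9x^2 - 4x

Reading degrees in the order [a, b, c, d] gives [1, 3, 1, 1]; set D = diag(1, 3, 1, 1) and form L = D - A. The eigenvalues of L are [0, 1, 1, 4]; the characteristic polynomial is the product of (x - lambda_i), which multiplies out to x^4 - 6x^3 + 9x^2 - 4x. Since p(0) = det(-L) = 0, x divides p(x). By the matrix-tree theorem the graph has (1/4) * product of the nonzero eigenvalues = 1 spanning tree.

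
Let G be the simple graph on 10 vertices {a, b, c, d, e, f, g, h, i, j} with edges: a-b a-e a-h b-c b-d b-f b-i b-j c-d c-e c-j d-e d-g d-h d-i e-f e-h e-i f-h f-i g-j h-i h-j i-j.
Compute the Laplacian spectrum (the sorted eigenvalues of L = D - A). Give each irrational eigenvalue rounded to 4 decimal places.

[0, 1.7337, 3.0428, 3.5252, 4.9104, 5.2837, 5.9690, 7.0929, 7.9325, 8.5098]

Reading degrees in the order [a, b, c, d, e, f, g, h, i, j] gives [3, 6, 4, 6, 6, 4, 2, 6, 6, 5]; set D = diag(3, 6, 4, 6, 6, 4, 2, 6, 6, 5) and form L = D - A. Since every row of L sums to 0, the all-ones vector is in the kernel and 0 is an eigenvalue. The eigenvalues sum to 48, which equals trace(L) = 2|E|.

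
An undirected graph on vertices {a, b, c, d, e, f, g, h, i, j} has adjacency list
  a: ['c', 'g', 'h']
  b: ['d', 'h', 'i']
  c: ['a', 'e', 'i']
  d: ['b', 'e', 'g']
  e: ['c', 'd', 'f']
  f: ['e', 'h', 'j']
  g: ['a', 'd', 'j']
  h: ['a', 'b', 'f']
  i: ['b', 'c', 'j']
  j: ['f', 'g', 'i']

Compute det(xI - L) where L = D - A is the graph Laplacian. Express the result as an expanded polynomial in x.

x^10 - 30x^9 + 390x^8 - 2880x^7 + 13305x^6 - 39882x^5 + 77640x^4 - 94800x^3 + 66000x^2 - 20000x

With the vertex order [a, b, c, d, e, f, g, h, i, j], the degrees are [3, 3, 3, 3, 3, 3, 3, 3, 3, 3], giving D = diag(3, 3, 3, 3, 3, 3, 3, 3, 3, 3) and L = D - A. L has integer entries, so p(x) = det(xI - L) has integer coefficients. Expanding the determinant yields x^10 - 30x^9 + 390x^8 - 2880x^7 + 13305x^6 - 39882x^5 + 77640x^4 - 94800x^3 + 66000x^2 - 20000x. The constant term is 0 because L is singular (the all-ones vector lies in its kernel).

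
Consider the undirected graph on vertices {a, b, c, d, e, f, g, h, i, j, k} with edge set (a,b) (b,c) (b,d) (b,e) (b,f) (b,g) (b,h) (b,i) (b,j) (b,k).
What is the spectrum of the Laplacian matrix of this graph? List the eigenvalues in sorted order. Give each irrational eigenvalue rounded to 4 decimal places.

[0, 1, 1, 1, 1, 1, 1, 1, 1, 1, 11]

Each diagonal entry of L is the vertex degree and each off-diagonal entry is -1 where an edge is present, 0 otherwise; in the order [a, b, c, d, e, f, g, h, i, j, k] the diagonal is [1, 10, 1, 1, 1, 1, 1, 1, 1, 1, 1]. The multiplicity of 0 as a Laplacian eigenvalue equals the number of connected components. The single zero eigenvalue shows the graph is connected.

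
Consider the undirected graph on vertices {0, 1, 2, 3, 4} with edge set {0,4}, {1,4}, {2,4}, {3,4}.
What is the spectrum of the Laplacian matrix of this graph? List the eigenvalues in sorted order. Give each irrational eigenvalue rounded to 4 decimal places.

[0, 1, 1, 1, 5]

With the vertex order [0, 1, 2, 3, 4], the degrees are [1, 1, 1, 1, 4], giving D = diag(1, 1, 1, 1, 4) and L = D - A. Since every row of L sums to 0, the all-ones vector is in the kernel and 0 is an eigenvalue. The single zero eigenvalue shows the graph is connected. There is one zero in the spectrum, matching the 1 component. The eigenvalues sum to 8, which equals trace(L) = 2|E|.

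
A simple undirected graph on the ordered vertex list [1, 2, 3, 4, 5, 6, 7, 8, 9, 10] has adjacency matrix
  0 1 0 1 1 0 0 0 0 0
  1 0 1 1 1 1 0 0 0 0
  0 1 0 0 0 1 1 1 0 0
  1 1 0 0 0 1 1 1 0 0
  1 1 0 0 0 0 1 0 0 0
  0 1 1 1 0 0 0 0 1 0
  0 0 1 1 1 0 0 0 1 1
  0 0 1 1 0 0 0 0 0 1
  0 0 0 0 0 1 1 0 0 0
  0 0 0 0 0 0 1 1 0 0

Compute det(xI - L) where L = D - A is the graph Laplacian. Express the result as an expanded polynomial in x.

With the vertex order [1, 2, 3, 4, 5, 6, 7, 8, 9, 10], the degrees are [3, 5, 4, 5, 3, 4, 5, 3, 2, 2], giving D = diag(3, 5, 4, 5, 3, 4, 5, 3, 2, 2) and L = D - A. Computing det(xI - L) by cofactor expansion (or equivalently via sum-over-permutations) gives x^10 - 36x^9 + 559x^8 - 4906x^7 + 26765x^6 - 93898x^5 + 211227x^4 - 292882x^3 + 226460x^2 - 74250x. The coefficient of x^9 equals -trace(L) = -36, matching the sum of degrees. There is one zero in the spectrum, matching the 1 component.

x^10 - 36x^9 + 559x^8 - 4906x^7 + 26765x^6 - 93898x^5 + 211227x^4 - 292882x^3 + 226460x^2 - 74250x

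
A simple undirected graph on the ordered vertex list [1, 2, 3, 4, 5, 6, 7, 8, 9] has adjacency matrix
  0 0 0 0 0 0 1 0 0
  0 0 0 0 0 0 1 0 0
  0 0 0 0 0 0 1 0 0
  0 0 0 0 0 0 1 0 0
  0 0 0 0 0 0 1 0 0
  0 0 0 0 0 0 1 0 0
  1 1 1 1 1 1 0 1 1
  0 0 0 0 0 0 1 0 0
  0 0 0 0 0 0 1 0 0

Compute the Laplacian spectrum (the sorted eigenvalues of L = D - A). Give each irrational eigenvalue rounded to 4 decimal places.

With the vertex order [1, 2, 3, 4, 5, 6, 7, 8, 9], the degrees are [1, 1, 1, 1, 1, 1, 8, 1, 1], giving D = diag(1, 1, 1, 1, 1, 1, 8, 1, 1) and L = D - A. Diagonalising L (or applying a numerical eigensolver to the 9x9 matrix) gives the spectrum above. The single zero eigenvalue shows the graph is connected. The eigenvalues sum to 16, which equals trace(L) = 2|E|.

[0, 1, 1, 1, 1, 1, 1, 1, 9]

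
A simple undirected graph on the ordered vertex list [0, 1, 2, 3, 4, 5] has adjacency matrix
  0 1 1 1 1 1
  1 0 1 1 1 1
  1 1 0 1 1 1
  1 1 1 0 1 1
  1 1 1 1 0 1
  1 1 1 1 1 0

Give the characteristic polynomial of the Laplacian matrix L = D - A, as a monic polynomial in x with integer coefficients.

Reading degrees in the order [0, 1, 2, 3, 4, 5] gives [5, 5, 5, 5, 5, 5]; set D = diag(5, 5, 5, 5, 5, 5) and form L = D - A. L has integer entries, so p(x) = det(xI - L) has integer coefficients. Expanding the determinant yields x^6 - 30x^5 + 360x^4 - 2160x^3 + 6480x^2 - 7776x. Since p(0) = det(-L) = 0, x divides p(x). There is one zero in the spectrum, matching the 1 component.

x^6 - 30x^5 + 360x^4 - 2160x^3 + 6480x^2 - 7776x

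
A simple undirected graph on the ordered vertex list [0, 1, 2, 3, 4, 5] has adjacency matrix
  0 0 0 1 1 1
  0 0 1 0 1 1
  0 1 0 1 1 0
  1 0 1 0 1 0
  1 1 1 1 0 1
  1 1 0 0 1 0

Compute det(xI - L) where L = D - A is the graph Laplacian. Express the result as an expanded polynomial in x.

Each diagonal entry of L is the vertex degree and each off-diagonal entry is -1 where an edge is present, 0 otherwise; in the order [0, 1, 2, 3, 4, 5] the diagonal is [3, 3, 3, 3, 5, 3]. L has integer entries, so p(x) = det(xI - L) has integer coefficients. Expanding the determinant yields x^6 - 20x^5 + 155x^4 - 580x^3 + 1045x^2 - 726x. The constant term is 0 because L is singular (the all-ones vector lies in its kernel).

x^6 - 20x^5 + 155x^4 - 580x^3 + 1045x^2 - 726x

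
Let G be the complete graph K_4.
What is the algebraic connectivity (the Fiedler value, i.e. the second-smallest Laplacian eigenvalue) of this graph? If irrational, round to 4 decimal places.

The graph has 4 vertices and degree multiset [3, 3, 3, 3]; D is the diagonal matrix of degrees and L = D - A. The smallest Laplacian eigenvalue is always 0. The next one, lambda_2 = 4, measures how hard the graph is to disconnect: larger values mean better connectivity.

4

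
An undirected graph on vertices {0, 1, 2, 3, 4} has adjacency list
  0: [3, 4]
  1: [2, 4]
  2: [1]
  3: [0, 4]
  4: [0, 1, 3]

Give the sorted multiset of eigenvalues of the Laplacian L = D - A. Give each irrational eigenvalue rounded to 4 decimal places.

[0, 0.5188, 2.3111, 3, 4.1701]

Each diagonal entry of L is the vertex degree and each off-diagonal entry is -1 where an edge is present, 0 otherwise; in the order [0, 1, 2, 3, 4] the diagonal is [2, 2, 1, 2, 3]. The multiplicity of 0 as a Laplacian eigenvalue equals the number of connected components. The largest eigenvalue, 4.1701, is at most the vertex count 5. The eigenvalues sum to 10, which equals trace(L) = 2|E|.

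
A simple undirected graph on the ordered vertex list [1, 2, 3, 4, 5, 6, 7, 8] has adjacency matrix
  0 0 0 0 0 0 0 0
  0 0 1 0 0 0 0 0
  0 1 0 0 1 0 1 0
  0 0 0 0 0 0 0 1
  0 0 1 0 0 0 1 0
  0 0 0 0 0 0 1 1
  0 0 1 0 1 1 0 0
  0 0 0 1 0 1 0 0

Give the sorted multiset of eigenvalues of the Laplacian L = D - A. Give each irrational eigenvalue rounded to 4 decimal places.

[0, 0, 0.2679, 1, 1.5858, 3, 3.7321, 4.4142]

Reading degrees in the order [1, 2, 3, 4, 5, 6, 7, 8] gives [0, 1, 3, 1, 2, 2, 3, 2]; set D = diag(0, 1, 3, 1, 2, 2, 3, 2) and form L = D - A. Diagonalising L (or applying a numerical eigensolver to the 8x8 matrix) gives the spectrum above. The 2 zero eigenvalues correspond to the 2 connected components. The eigenvalues sum to 14, which equals trace(L) = 2|E|.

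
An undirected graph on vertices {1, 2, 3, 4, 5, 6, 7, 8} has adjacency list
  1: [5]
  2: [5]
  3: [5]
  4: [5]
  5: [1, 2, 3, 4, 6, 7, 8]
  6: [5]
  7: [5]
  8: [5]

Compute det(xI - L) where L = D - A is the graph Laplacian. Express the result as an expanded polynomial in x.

x^8 - 14x^7 + 63x^6 - 140x^5 + 175x^4 - 126x^3 + 49x^2 - 8x

Reading degrees in the order [1, 2, 3, 4, 5, 6, 7, 8] gives [1, 1, 1, 1, 7, 1, 1, 1]; set D = diag(1, 1, 1, 1, 7, 1, 1, 1) and form L = D - A. The eigenvalues of L are [0, 1, 1, 1, 1, 1, 1, 8]; the characteristic polynomial is the product of (x - lambda_i), which multiplies out to x^8 - 14x^7 + 63x^6 - 140x^5 + 175x^4 - 126x^3 + 49x^2 - 8x. Since p(0) = det(-L) = 0, x divides p(x). There is one zero in the spectrum, matching the 1 component.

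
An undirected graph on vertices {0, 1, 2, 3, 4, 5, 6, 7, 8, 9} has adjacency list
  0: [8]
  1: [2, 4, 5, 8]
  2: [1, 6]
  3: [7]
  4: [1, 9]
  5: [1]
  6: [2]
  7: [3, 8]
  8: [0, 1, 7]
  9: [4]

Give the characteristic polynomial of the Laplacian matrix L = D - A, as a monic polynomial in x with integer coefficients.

x^10 - 18x^9 + 132x^8 - 514x^7 + 1159x^6 - 1548x^5 + 1208x^4 - 528x^3 + 117x^2 - 10x

Each diagonal entry of L is the vertex degree and each off-diagonal entry is -1 where an edge is present, 0 otherwise; in the order [0, 1, 2, 3, 4, 5, 6, 7, 8, 9] the diagonal is [1, 4, 2, 1, 2, 1, 1, 2, 3, 1]. Computing det(xI - L) by cofactor expansion (or equivalently via sum-over-permutations) gives x^10 - 18x^9 + 132x^8 - 514x^7 + 1159x^6 - 1548x^5 + 1208x^4 - 528x^3 + 117x^2 - 10x. The coefficient of x^9 equals -trace(L) = -18, matching the sum of degrees. There is one zero in the spectrum, matching the 1 component.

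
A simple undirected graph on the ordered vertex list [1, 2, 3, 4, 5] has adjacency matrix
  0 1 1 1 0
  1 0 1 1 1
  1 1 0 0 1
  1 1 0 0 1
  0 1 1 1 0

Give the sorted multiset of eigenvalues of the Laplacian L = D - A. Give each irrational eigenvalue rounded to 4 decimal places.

[0, 3, 3, 5, 5]

Reading degrees in the order [1, 2, 3, 4, 5] gives [3, 4, 3, 3, 3]; set D = diag(3, 4, 3, 3, 3) and form L = D - A. The multiplicity of 0 as a Laplacian eigenvalue equals the number of connected components. The single zero eigenvalue shows the graph is connected.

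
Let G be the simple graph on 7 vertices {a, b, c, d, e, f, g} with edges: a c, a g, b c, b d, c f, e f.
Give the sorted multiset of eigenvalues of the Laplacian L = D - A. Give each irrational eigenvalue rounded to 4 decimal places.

[0, 0.3820, 0.3820, 1.5858, 2.6180, 2.6180, 4.4142]

Each diagonal entry of L is the vertex degree and each off-diagonal entry is -1 where an edge is present, 0 otherwise; in the order [a, b, c, d, e, f, g] the diagonal is [2, 2, 3, 1, 1, 2, 1]. The multiplicity of 0 as a Laplacian eigenvalue equals the number of connected components. The single zero eigenvalue shows the graph is connected. The largest eigenvalue, 4.4142, is at most the vertex count 7. The eigenvalues sum to 12, which equals trace(L) = 2|E|.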